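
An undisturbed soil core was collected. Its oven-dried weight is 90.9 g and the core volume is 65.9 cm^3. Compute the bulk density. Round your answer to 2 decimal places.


Step 1: Identify the formula: BD = dry mass / volume
Step 2: Substitute values: BD = 90.9 / 65.9
Step 3: BD = 1.38 g/cm^3

1.38


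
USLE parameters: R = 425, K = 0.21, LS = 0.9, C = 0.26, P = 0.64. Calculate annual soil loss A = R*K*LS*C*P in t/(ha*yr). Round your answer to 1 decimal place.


Step 1: A = R * K * LS * C * P
Step 2: R * K = 425 * 0.21 = 89.25
Step 3: (R*K) * LS = 89.25 * 0.9 = 80.325
Step 4: * C * P = 80.325 * 0.26 * 0.64 = 13.4
Step 5: A = 13.4 t/(ha*yr)

13.4


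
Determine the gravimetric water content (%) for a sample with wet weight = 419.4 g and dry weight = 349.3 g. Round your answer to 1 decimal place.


Step 1: Water mass = wet - dry = 419.4 - 349.3 = 70.1 g
Step 2: w = 100 * water mass / dry mass
Step 3: w = 100 * 70.1 / 349.3 = 20.1%

20.1


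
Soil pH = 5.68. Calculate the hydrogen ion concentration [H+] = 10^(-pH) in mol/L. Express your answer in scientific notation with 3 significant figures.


Step 1: [H+] = 10^(-pH)
Step 2: [H+] = 10^(-5.68)
Step 3: [H+] = 2.09e-06 mol/L

2.09e-06


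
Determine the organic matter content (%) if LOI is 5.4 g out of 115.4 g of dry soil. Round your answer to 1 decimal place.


Step 1: OM% = 100 * LOI / sample mass
Step 2: OM = 100 * 5.4 / 115.4
Step 3: OM = 4.7%

4.7


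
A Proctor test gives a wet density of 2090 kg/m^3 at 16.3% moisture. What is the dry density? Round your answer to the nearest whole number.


Step 1: Dry density = wet density / (1 + w/100)
Step 2: Dry density = 2090 / (1 + 16.3/100)
Step 3: Dry density = 2090 / 1.163
Step 4: Dry density = 1797 kg/m^3

1797


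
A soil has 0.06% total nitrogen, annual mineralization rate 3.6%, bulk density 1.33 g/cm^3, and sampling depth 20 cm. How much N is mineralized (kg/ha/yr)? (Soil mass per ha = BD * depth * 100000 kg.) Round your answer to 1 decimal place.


Step 1: Soil mass per ha = BD * depth * 100000 = 1.33 * 20 * 100000 = 2660000 kg
Step 2: Total N pool = soil mass * N%/100 = 2660000 * 0.06/100 = 1596.0 kg/ha
Step 3: N mineralized = N pool * rate%/100 = 1596.0 * 3.6/100 = 57.5 kg/ha/yr

57.5


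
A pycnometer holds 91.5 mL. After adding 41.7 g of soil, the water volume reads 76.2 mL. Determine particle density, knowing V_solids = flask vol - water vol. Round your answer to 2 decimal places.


Step 1: Volume of solids = flask volume - water volume with soil
Step 2: V_solids = 91.5 - 76.2 = 15.3 mL
Step 3: Particle density = mass / V_solids = 41.7 / 15.3 = 2.73 g/cm^3

2.73


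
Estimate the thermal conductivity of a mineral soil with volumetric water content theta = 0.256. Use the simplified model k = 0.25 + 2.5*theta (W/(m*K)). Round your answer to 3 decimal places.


Step 1: k = 0.25 + 2.5 * theta
Step 2: k = 0.25 + 2.5 * 0.256
Step 3: k = 0.25 + 0.64
Step 4: k = 0.89 W/(m*K)

0.89


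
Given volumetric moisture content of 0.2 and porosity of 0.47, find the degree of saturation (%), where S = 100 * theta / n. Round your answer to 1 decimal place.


Step 1: S = 100 * theta_v / n
Step 2: S = 100 * 0.2 / 0.47
Step 3: S = 42.6%

42.6


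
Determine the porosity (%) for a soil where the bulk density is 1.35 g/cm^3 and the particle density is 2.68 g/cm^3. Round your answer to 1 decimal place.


Step 1: Formula: n = 100 * (1 - BD / PD)
Step 2: n = 100 * (1 - 1.35 / 2.68)
Step 3: n = 100 * (1 - 0.50373)
Step 4: n = 49.6%

49.6


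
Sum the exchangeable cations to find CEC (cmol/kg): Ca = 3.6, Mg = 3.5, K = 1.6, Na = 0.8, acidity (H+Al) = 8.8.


Step 1: CEC = Ca + Mg + K + Na + (H+Al)
Step 2: CEC = 3.6 + 3.5 + 1.6 + 0.8 + 8.8
Step 3: CEC = 18.3 cmol/kg

18.3


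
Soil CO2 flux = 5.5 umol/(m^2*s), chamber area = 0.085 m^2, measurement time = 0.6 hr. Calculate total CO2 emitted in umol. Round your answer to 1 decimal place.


Step 1: Convert time to seconds: 0.6 hr * 3600 = 2160.0 s
Step 2: Total = flux * area * time_s
Step 3: Total = 5.5 * 0.085 * 2160.0
Step 4: Total = 1009.8 umol

1009.8


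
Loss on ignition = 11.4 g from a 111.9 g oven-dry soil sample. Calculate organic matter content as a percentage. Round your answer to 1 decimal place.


Step 1: OM% = 100 * LOI / sample mass
Step 2: OM = 100 * 11.4 / 111.9
Step 3: OM = 10.2%

10.2


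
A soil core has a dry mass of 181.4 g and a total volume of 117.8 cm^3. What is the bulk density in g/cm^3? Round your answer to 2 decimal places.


Step 1: Identify the formula: BD = dry mass / volume
Step 2: Substitute values: BD = 181.4 / 117.8
Step 3: BD = 1.54 g/cm^3

1.54


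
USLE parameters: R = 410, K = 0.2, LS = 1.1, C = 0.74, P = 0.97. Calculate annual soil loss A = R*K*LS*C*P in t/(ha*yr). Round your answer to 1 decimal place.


Step 1: A = R * K * LS * C * P
Step 2: R * K = 410 * 0.2 = 82.0
Step 3: (R*K) * LS = 82.0 * 1.1 = 90.2
Step 4: * C * P = 90.2 * 0.74 * 0.97 = 64.7
Step 5: A = 64.7 t/(ha*yr)

64.7


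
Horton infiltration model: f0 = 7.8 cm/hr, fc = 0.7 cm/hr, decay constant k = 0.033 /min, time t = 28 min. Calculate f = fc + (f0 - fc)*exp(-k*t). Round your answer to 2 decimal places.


Step 1: f = fc + (f0 - fc) * exp(-k * t)
Step 2: exp(-0.033 * 28) = 0.396928
Step 3: f = 0.7 + (7.8 - 0.7) * 0.396928
Step 4: f = 0.7 + 7.1 * 0.396928
Step 5: f = 3.52 cm/hr

3.52


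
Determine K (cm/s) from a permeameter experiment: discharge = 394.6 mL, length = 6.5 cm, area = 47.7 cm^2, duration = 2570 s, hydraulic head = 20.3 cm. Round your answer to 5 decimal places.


Step 1: K = Q * L / (A * t * h)
Step 2: Numerator = 394.6 * 6.5 = 2564.9
Step 3: Denominator = 47.7 * 2570 * 20.3 = 2488556.7
Step 4: K = 2564.9 / 2488556.7 = 0.00103 cm/s

0.00103


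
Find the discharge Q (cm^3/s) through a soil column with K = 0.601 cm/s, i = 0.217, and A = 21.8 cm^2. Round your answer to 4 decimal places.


Step 1: Apply Darcy's law: Q = K * i * A
Step 2: Q = 0.601 * 0.217 * 21.8
Step 3: Q = 2.8431 cm^3/s

2.8431


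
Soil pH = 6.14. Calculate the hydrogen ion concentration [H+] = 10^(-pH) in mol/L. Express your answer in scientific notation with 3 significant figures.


Step 1: [H+] = 10^(-pH)
Step 2: [H+] = 10^(-6.14)
Step 3: [H+] = 7.24e-07 mol/L

7.24e-07


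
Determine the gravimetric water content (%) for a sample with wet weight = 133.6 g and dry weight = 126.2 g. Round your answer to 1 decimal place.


Step 1: Water mass = wet - dry = 133.6 - 126.2 = 7.4 g
Step 2: w = 100 * water mass / dry mass
Step 3: w = 100 * 7.4 / 126.2 = 5.9%

5.9


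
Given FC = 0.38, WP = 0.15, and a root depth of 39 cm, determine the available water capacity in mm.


Step 1: Available water = (FC - WP) * depth * 10
Step 2: AW = (0.38 - 0.15) * 39 * 10
Step 3: AW = 0.23 * 39 * 10
Step 4: AW = 89.7 mm

89.7


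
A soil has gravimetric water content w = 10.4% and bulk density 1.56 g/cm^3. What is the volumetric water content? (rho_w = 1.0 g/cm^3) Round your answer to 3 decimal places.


Step 1: theta = (w / 100) * BD / rho_w
Step 2: theta = (10.4 / 100) * 1.56 / 1.0
Step 3: theta = 0.104 * 1.56
Step 4: theta = 0.162

0.162


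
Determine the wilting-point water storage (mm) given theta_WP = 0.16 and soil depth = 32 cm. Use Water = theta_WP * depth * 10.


Step 1: Water (mm) = theta_WP * depth * 10
Step 2: Water = 0.16 * 32 * 10
Step 3: Water = 51.2 mm

51.2


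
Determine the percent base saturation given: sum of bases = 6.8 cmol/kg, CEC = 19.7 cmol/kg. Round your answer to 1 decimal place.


Step 1: BS = 100 * (sum of bases) / CEC
Step 2: BS = 100 * 6.8 / 19.7
Step 3: BS = 34.5%

34.5


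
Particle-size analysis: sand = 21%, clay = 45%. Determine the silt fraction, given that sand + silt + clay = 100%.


Step 1: sand + silt + clay = 100%
Step 2: silt = 100 - sand - clay
Step 3: silt = 100 - 21 - 45
Step 4: silt = 34%

34


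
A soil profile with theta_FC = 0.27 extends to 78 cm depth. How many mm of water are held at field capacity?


Step 1: Water (mm) = theta_FC * depth (cm) * 10
Step 2: Water = 0.27 * 78 * 10
Step 3: Water = 210.6 mm

210.6


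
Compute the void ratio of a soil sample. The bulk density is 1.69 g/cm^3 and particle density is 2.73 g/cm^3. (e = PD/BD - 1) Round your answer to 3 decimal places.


Step 1: e = PD / BD - 1
Step 2: e = 2.73 / 1.69 - 1
Step 3: e = 1.61538 - 1
Step 4: e = 0.615

0.615


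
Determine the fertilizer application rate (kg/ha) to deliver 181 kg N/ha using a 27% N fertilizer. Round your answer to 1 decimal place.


Step 1: Fertilizer rate = target N / (N content / 100)
Step 2: Rate = 181 / (27 / 100)
Step 3: Rate = 181 / 0.27
Step 4: Rate = 670.4 kg/ha

670.4


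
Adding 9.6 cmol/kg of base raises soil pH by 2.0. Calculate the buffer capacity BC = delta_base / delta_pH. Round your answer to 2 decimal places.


Step 1: BC = change in base / change in pH
Step 2: BC = 9.6 / 2.0
Step 3: BC = 4.8 cmol/(kg*pH unit)

4.8


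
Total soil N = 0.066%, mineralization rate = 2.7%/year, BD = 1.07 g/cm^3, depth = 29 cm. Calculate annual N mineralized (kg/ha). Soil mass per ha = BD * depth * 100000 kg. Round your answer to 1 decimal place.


Step 1: Soil mass per ha = BD * depth * 100000 = 1.07 * 29 * 100000 = 3103000 kg
Step 2: Total N pool = soil mass * N%/100 = 3103000 * 0.066/100 = 2047.98 kg/ha
Step 3: N mineralized = N pool * rate%/100 = 2047.98 * 2.7/100 = 55.3 kg/ha/yr

55.3


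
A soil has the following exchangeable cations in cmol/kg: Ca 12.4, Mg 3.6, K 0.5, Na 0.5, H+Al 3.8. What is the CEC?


Step 1: CEC = Ca + Mg + K + Na + (H+Al)
Step 2: CEC = 12.4 + 3.6 + 0.5 + 0.5 + 3.8
Step 3: CEC = 20.8 cmol/kg

20.8


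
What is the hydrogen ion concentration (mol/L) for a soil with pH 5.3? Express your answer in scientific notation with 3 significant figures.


Step 1: [H+] = 10^(-pH)
Step 2: [H+] = 10^(-5.3)
Step 3: [H+] = 5.01e-06 mol/L

5.01e-06


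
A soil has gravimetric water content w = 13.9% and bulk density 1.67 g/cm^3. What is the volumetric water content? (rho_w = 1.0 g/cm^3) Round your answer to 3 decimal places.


Step 1: theta = (w / 100) * BD / rho_w
Step 2: theta = (13.9 / 100) * 1.67 / 1.0
Step 3: theta = 0.139 * 1.67
Step 4: theta = 0.232

0.232


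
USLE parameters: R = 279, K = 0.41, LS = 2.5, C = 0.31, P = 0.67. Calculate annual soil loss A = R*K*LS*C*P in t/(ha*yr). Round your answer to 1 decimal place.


Step 1: A = R * K * LS * C * P
Step 2: R * K = 279 * 0.41 = 114.39
Step 3: (R*K) * LS = 114.39 * 2.5 = 285.975
Step 4: * C * P = 285.975 * 0.31 * 0.67 = 59.4
Step 5: A = 59.4 t/(ha*yr)

59.4


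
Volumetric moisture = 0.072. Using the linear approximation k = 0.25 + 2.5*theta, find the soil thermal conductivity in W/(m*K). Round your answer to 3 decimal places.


Step 1: k = 0.25 + 2.5 * theta
Step 2: k = 0.25 + 2.5 * 0.072
Step 3: k = 0.25 + 0.18
Step 4: k = 0.43 W/(m*K)

0.43


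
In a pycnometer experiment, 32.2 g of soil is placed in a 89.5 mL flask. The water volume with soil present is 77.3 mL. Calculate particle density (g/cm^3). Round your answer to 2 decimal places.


Step 1: Volume of solids = flask volume - water volume with soil
Step 2: V_solids = 89.5 - 77.3 = 12.2 mL
Step 3: Particle density = mass / V_solids = 32.2 / 12.2 = 2.64 g/cm^3

2.64


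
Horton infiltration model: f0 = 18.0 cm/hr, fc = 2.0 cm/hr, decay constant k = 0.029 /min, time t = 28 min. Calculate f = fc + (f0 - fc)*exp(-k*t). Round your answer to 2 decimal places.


Step 1: f = fc + (f0 - fc) * exp(-k * t)
Step 2: exp(-0.029 * 28) = 0.443969
Step 3: f = 2.0 + (18.0 - 2.0) * 0.443969
Step 4: f = 2.0 + 16.0 * 0.443969
Step 5: f = 9.1 cm/hr

9.1


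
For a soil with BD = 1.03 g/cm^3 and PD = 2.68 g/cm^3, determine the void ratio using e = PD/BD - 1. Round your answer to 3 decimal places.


Step 1: e = PD / BD - 1
Step 2: e = 2.68 / 1.03 - 1
Step 3: e = 2.60194 - 1
Step 4: e = 1.602

1.602


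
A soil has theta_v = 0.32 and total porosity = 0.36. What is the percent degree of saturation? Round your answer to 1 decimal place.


Step 1: S = 100 * theta_v / n
Step 2: S = 100 * 0.32 / 0.36
Step 3: S = 88.9%

88.9


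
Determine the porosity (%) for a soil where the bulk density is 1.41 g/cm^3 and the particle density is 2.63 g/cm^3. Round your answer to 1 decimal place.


Step 1: Formula: n = 100 * (1 - BD / PD)
Step 2: n = 100 * (1 - 1.41 / 2.63)
Step 3: n = 100 * (1 - 0.53612)
Step 4: n = 46.4%

46.4


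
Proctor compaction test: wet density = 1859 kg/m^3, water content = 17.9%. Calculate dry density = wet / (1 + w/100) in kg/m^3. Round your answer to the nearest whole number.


Step 1: Dry density = wet density / (1 + w/100)
Step 2: Dry density = 1859 / (1 + 17.9/100)
Step 3: Dry density = 1859 / 1.179
Step 4: Dry density = 1577 kg/m^3

1577


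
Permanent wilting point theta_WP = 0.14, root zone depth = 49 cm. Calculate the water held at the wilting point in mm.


Step 1: Water (mm) = theta_WP * depth * 10
Step 2: Water = 0.14 * 49 * 10
Step 3: Water = 68.6 mm

68.6


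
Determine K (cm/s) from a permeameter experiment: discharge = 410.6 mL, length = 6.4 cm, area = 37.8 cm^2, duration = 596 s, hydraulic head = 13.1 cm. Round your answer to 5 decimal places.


Step 1: K = Q * L / (A * t * h)
Step 2: Numerator = 410.6 * 6.4 = 2627.84
Step 3: Denominator = 37.8 * 596 * 13.1 = 295127.28
Step 4: K = 2627.84 / 295127.28 = 0.0089 cm/s

0.0089


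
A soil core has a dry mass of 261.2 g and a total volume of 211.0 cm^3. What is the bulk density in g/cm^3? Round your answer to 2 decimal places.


Step 1: Identify the formula: BD = dry mass / volume
Step 2: Substitute values: BD = 261.2 / 211.0
Step 3: BD = 1.24 g/cm^3

1.24


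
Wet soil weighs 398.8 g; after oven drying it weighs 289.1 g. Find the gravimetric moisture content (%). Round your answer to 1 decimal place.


Step 1: Water mass = wet - dry = 398.8 - 289.1 = 109.7 g
Step 2: w = 100 * water mass / dry mass
Step 3: w = 100 * 109.7 / 289.1 = 37.9%

37.9


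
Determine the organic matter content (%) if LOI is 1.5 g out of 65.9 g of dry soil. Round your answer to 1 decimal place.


Step 1: OM% = 100 * LOI / sample mass
Step 2: OM = 100 * 1.5 / 65.9
Step 3: OM = 2.3%

2.3


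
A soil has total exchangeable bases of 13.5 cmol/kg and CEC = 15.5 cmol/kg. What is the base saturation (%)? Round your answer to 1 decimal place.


Step 1: BS = 100 * (sum of bases) / CEC
Step 2: BS = 100 * 13.5 / 15.5
Step 3: BS = 87.1%

87.1


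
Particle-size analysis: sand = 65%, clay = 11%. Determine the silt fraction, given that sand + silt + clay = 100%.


Step 1: sand + silt + clay = 100%
Step 2: silt = 100 - sand - clay
Step 3: silt = 100 - 65 - 11
Step 4: silt = 24%

24


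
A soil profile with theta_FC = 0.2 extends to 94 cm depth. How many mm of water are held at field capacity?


Step 1: Water (mm) = theta_FC * depth (cm) * 10
Step 2: Water = 0.2 * 94 * 10
Step 3: Water = 188.0 mm

188.0


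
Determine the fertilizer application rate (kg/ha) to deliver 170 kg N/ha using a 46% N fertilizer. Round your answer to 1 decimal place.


Step 1: Fertilizer rate = target N / (N content / 100)
Step 2: Rate = 170 / (46 / 100)
Step 3: Rate = 170 / 0.46
Step 4: Rate = 369.6 kg/ha

369.6


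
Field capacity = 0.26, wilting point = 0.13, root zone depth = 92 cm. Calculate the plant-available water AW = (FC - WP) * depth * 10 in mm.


Step 1: Available water = (FC - WP) * depth * 10
Step 2: AW = (0.26 - 0.13) * 92 * 10
Step 3: AW = 0.13 * 92 * 10
Step 4: AW = 119.6 mm

119.6


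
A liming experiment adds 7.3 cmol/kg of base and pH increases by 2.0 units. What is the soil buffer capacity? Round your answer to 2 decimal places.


Step 1: BC = change in base / change in pH
Step 2: BC = 7.3 / 2.0
Step 3: BC = 3.65 cmol/(kg*pH unit)

3.65


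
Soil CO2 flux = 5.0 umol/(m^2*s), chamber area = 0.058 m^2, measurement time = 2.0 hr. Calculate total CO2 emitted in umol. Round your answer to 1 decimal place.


Step 1: Convert time to seconds: 2.0 hr * 3600 = 7200.0 s
Step 2: Total = flux * area * time_s
Step 3: Total = 5.0 * 0.058 * 7200.0
Step 4: Total = 2088.0 umol

2088.0


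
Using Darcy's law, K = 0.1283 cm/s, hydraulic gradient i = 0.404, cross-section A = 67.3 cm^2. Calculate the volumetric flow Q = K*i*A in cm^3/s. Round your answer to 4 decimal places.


Step 1: Apply Darcy's law: Q = K * i * A
Step 2: Q = 0.1283 * 0.404 * 67.3
Step 3: Q = 3.4884 cm^3/s

3.4884


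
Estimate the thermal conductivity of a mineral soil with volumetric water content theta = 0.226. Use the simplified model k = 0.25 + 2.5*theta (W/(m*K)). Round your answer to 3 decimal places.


Step 1: k = 0.25 + 2.5 * theta
Step 2: k = 0.25 + 2.5 * 0.226
Step 3: k = 0.25 + 0.565
Step 4: k = 0.815 W/(m*K)

0.815


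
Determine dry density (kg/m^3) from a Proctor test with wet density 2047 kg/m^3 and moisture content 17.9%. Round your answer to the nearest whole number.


Step 1: Dry density = wet density / (1 + w/100)
Step 2: Dry density = 2047 / (1 + 17.9/100)
Step 3: Dry density = 2047 / 1.179
Step 4: Dry density = 1736 kg/m^3

1736


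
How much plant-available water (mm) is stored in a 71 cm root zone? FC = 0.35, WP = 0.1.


Step 1: Available water = (FC - WP) * depth * 10
Step 2: AW = (0.35 - 0.1) * 71 * 10
Step 3: AW = 0.25 * 71 * 10
Step 4: AW = 177.5 mm

177.5


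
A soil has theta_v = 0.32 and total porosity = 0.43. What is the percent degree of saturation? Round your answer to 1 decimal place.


Step 1: S = 100 * theta_v / n
Step 2: S = 100 * 0.32 / 0.43
Step 3: S = 74.4%

74.4


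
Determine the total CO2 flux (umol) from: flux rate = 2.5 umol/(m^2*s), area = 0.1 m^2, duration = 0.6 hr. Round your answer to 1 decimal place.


Step 1: Convert time to seconds: 0.6 hr * 3600 = 2160.0 s
Step 2: Total = flux * area * time_s
Step 3: Total = 2.5 * 0.1 * 2160.0
Step 4: Total = 540.0 umol

540.0


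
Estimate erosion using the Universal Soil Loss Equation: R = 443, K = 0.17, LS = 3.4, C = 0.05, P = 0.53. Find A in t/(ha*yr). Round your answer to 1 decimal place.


Step 1: A = R * K * LS * C * P
Step 2: R * K = 443 * 0.17 = 75.31
Step 3: (R*K) * LS = 75.31 * 3.4 = 256.054
Step 4: * C * P = 256.054 * 0.05 * 0.53 = 6.8
Step 5: A = 6.8 t/(ha*yr)

6.8


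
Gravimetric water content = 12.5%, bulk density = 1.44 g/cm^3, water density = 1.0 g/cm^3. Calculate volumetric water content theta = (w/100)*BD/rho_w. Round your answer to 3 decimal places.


Step 1: theta = (w / 100) * BD / rho_w
Step 2: theta = (12.5 / 100) * 1.44 / 1.0
Step 3: theta = 0.125 * 1.44
Step 4: theta = 0.18

0.18


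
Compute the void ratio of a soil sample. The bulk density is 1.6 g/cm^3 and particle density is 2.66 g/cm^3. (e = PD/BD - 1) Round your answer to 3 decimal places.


Step 1: e = PD / BD - 1
Step 2: e = 2.66 / 1.6 - 1
Step 3: e = 1.6625 - 1
Step 4: e = 0.663

0.663


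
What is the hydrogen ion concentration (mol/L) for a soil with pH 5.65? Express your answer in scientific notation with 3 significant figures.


Step 1: [H+] = 10^(-pH)
Step 2: [H+] = 10^(-5.65)
Step 3: [H+] = 2.24e-06 mol/L

2.24e-06


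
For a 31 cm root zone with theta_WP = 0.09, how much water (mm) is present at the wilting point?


Step 1: Water (mm) = theta_WP * depth * 10
Step 2: Water = 0.09 * 31 * 10
Step 3: Water = 27.9 mm

27.9


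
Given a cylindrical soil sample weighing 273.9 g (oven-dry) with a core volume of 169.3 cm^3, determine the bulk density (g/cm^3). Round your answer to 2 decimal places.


Step 1: Identify the formula: BD = dry mass / volume
Step 2: Substitute values: BD = 273.9 / 169.3
Step 3: BD = 1.62 g/cm^3

1.62


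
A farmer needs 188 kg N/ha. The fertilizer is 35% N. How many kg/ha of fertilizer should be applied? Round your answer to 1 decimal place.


Step 1: Fertilizer rate = target N / (N content / 100)
Step 2: Rate = 188 / (35 / 100)
Step 3: Rate = 188 / 0.35
Step 4: Rate = 537.1 kg/ha

537.1


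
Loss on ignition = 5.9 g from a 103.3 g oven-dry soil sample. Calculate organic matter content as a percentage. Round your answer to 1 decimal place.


Step 1: OM% = 100 * LOI / sample mass
Step 2: OM = 100 * 5.9 / 103.3
Step 3: OM = 5.7%

5.7


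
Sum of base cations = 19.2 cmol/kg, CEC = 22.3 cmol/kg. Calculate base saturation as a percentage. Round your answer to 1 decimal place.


Step 1: BS = 100 * (sum of bases) / CEC
Step 2: BS = 100 * 19.2 / 22.3
Step 3: BS = 86.1%

86.1


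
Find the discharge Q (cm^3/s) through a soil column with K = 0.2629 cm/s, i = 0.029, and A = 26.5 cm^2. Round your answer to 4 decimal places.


Step 1: Apply Darcy's law: Q = K * i * A
Step 2: Q = 0.2629 * 0.029 * 26.5
Step 3: Q = 0.202 cm^3/s

0.202


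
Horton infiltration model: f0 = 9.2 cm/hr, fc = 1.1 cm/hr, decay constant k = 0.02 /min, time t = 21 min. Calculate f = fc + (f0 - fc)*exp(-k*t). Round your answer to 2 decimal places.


Step 1: f = fc + (f0 - fc) * exp(-k * t)
Step 2: exp(-0.02 * 21) = 0.657047
Step 3: f = 1.1 + (9.2 - 1.1) * 0.657047
Step 4: f = 1.1 + 8.1 * 0.657047
Step 5: f = 6.42 cm/hr

6.42


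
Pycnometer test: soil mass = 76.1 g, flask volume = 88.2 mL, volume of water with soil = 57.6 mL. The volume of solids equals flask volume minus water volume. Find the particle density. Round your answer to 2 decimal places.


Step 1: Volume of solids = flask volume - water volume with soil
Step 2: V_solids = 88.2 - 57.6 = 30.6 mL
Step 3: Particle density = mass / V_solids = 76.1 / 30.6 = 2.49 g/cm^3

2.49


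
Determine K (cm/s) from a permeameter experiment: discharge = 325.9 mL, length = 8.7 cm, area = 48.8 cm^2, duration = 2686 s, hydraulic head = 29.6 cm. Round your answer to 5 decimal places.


Step 1: K = Q * L / (A * t * h)
Step 2: Numerator = 325.9 * 8.7 = 2835.33
Step 3: Denominator = 48.8 * 2686 * 29.6 = 3879873.28
Step 4: K = 2835.33 / 3879873.28 = 0.00073 cm/s

0.00073


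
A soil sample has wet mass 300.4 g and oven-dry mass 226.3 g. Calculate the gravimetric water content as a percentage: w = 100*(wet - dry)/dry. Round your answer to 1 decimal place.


Step 1: Water mass = wet - dry = 300.4 - 226.3 = 74.1 g
Step 2: w = 100 * water mass / dry mass
Step 3: w = 100 * 74.1 / 226.3 = 32.7%

32.7


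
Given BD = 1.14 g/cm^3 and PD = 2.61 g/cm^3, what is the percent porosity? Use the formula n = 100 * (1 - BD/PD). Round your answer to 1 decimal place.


Step 1: Formula: n = 100 * (1 - BD / PD)
Step 2: n = 100 * (1 - 1.14 / 2.61)
Step 3: n = 100 * (1 - 0.43678)
Step 4: n = 56.3%

56.3


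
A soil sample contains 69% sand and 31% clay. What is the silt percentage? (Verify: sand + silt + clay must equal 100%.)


Step 1: sand + silt + clay = 100%
Step 2: silt = 100 - sand - clay
Step 3: silt = 100 - 69 - 31
Step 4: silt = 0%

0


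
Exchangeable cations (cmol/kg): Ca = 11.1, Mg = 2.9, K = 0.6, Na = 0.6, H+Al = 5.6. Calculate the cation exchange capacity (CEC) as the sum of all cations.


Step 1: CEC = Ca + Mg + K + Na + (H+Al)
Step 2: CEC = 11.1 + 2.9 + 0.6 + 0.6 + 5.6
Step 3: CEC = 20.8 cmol/kg

20.8


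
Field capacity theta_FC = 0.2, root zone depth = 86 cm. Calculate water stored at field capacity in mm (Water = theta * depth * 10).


Step 1: Water (mm) = theta_FC * depth (cm) * 10
Step 2: Water = 0.2 * 86 * 10
Step 3: Water = 172.0 mm

172.0


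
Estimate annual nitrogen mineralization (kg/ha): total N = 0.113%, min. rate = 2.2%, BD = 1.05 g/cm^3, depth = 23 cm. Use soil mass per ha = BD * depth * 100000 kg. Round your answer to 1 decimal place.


Step 1: Soil mass per ha = BD * depth * 100000 = 1.05 * 23 * 100000 = 2415000 kg
Step 2: Total N pool = soil mass * N%/100 = 2415000 * 0.113/100 = 2728.95 kg/ha
Step 3: N mineralized = N pool * rate%/100 = 2728.95 * 2.2/100 = 60.0 kg/ha/yr

60.0


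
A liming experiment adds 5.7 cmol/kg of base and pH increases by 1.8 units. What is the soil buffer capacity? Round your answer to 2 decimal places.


Step 1: BC = change in base / change in pH
Step 2: BC = 5.7 / 1.8
Step 3: BC = 3.17 cmol/(kg*pH unit)

3.17


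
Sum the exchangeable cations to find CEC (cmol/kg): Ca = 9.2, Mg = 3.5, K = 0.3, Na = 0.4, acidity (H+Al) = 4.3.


Step 1: CEC = Ca + Mg + K + Na + (H+Al)
Step 2: CEC = 9.2 + 3.5 + 0.3 + 0.4 + 4.3
Step 3: CEC = 17.7 cmol/kg

17.7


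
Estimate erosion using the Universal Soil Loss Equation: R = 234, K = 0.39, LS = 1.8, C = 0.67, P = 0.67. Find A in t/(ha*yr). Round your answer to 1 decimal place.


Step 1: A = R * K * LS * C * P
Step 2: R * K = 234 * 0.39 = 91.26
Step 3: (R*K) * LS = 91.26 * 1.8 = 164.268
Step 4: * C * P = 164.268 * 0.67 * 0.67 = 73.7
Step 5: A = 73.7 t/(ha*yr)

73.7


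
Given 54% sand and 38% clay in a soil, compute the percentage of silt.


Step 1: sand + silt + clay = 100%
Step 2: silt = 100 - sand - clay
Step 3: silt = 100 - 54 - 38
Step 4: silt = 8%

8


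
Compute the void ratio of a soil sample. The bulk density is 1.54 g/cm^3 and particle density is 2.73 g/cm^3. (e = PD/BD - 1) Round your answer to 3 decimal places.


Step 1: e = PD / BD - 1
Step 2: e = 2.73 / 1.54 - 1
Step 3: e = 1.77273 - 1
Step 4: e = 0.773

0.773


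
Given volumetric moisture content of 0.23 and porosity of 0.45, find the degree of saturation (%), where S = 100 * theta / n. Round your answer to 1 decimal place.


Step 1: S = 100 * theta_v / n
Step 2: S = 100 * 0.23 / 0.45
Step 3: S = 51.1%

51.1


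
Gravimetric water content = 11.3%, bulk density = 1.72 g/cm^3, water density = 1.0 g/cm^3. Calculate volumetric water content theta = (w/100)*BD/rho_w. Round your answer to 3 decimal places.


Step 1: theta = (w / 100) * BD / rho_w
Step 2: theta = (11.3 / 100) * 1.72 / 1.0
Step 3: theta = 0.113 * 1.72
Step 4: theta = 0.194

0.194


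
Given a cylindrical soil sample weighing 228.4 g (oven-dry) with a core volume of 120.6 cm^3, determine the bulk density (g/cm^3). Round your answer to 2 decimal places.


Step 1: Identify the formula: BD = dry mass / volume
Step 2: Substitute values: BD = 228.4 / 120.6
Step 3: BD = 1.89 g/cm^3

1.89


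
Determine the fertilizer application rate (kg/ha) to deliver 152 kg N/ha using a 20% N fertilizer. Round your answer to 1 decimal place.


Step 1: Fertilizer rate = target N / (N content / 100)
Step 2: Rate = 152 / (20 / 100)
Step 3: Rate = 152 / 0.2
Step 4: Rate = 760.0 kg/ha

760.0


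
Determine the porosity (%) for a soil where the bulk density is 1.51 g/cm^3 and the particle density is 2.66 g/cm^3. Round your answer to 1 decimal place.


Step 1: Formula: n = 100 * (1 - BD / PD)
Step 2: n = 100 * (1 - 1.51 / 2.66)
Step 3: n = 100 * (1 - 0.56767)
Step 4: n = 43.2%

43.2


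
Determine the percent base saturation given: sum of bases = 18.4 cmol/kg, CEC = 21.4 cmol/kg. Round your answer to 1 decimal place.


Step 1: BS = 100 * (sum of bases) / CEC
Step 2: BS = 100 * 18.4 / 21.4
Step 3: BS = 86.0%

86.0


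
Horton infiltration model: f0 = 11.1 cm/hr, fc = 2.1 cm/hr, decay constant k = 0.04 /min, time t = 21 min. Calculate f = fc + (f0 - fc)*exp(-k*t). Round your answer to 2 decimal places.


Step 1: f = fc + (f0 - fc) * exp(-k * t)
Step 2: exp(-0.04 * 21) = 0.431711
Step 3: f = 2.1 + (11.1 - 2.1) * 0.431711
Step 4: f = 2.1 + 9.0 * 0.431711
Step 5: f = 5.99 cm/hr

5.99


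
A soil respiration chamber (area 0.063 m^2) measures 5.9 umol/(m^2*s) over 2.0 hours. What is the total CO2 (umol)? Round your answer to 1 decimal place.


Step 1: Convert time to seconds: 2.0 hr * 3600 = 7200.0 s
Step 2: Total = flux * area * time_s
Step 3: Total = 5.9 * 0.063 * 7200.0
Step 4: Total = 2676.2 umol

2676.2


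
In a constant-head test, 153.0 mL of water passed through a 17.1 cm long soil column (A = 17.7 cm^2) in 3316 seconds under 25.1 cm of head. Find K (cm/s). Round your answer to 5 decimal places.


Step 1: K = Q * L / (A * t * h)
Step 2: Numerator = 153.0 * 17.1 = 2616.3
Step 3: Denominator = 17.7 * 3316 * 25.1 = 1473199.32
Step 4: K = 2616.3 / 1473199.32 = 0.00178 cm/s

0.00178


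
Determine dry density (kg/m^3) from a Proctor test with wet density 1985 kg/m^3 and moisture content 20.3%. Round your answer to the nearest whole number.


Step 1: Dry density = wet density / (1 + w/100)
Step 2: Dry density = 1985 / (1 + 20.3/100)
Step 3: Dry density = 1985 / 1.203
Step 4: Dry density = 1650 kg/m^3

1650


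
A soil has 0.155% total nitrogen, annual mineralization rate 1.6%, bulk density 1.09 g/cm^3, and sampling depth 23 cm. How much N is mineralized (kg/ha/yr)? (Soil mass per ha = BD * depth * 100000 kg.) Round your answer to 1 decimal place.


Step 1: Soil mass per ha = BD * depth * 100000 = 1.09 * 23 * 100000 = 2507000 kg
Step 2: Total N pool = soil mass * N%/100 = 2507000 * 0.155/100 = 3885.85 kg/ha
Step 3: N mineralized = N pool * rate%/100 = 3885.85 * 1.6/100 = 62.2 kg/ha/yr

62.2


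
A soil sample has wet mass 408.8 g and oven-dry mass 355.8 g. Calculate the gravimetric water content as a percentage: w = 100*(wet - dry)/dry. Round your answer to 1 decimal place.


Step 1: Water mass = wet - dry = 408.8 - 355.8 = 53.0 g
Step 2: w = 100 * water mass / dry mass
Step 3: w = 100 * 53.0 / 355.8 = 14.9%

14.9


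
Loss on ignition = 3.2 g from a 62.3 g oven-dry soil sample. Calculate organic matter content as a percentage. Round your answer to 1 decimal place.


Step 1: OM% = 100 * LOI / sample mass
Step 2: OM = 100 * 3.2 / 62.3
Step 3: OM = 5.1%

5.1


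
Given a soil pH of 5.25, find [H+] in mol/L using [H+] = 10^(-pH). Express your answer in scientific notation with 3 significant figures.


Step 1: [H+] = 10^(-pH)
Step 2: [H+] = 10^(-5.25)
Step 3: [H+] = 5.62e-06 mol/L

5.62e-06


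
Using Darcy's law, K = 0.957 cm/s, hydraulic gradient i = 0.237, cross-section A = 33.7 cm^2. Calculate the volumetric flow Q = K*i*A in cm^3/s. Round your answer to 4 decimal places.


Step 1: Apply Darcy's law: Q = K * i * A
Step 2: Q = 0.957 * 0.237 * 33.7
Step 3: Q = 7.6435 cm^3/s

7.6435


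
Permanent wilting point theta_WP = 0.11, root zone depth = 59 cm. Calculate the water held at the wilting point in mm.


Step 1: Water (mm) = theta_WP * depth * 10
Step 2: Water = 0.11 * 59 * 10
Step 3: Water = 64.9 mm

64.9


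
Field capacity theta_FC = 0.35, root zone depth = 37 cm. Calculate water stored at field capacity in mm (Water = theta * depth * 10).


Step 1: Water (mm) = theta_FC * depth (cm) * 10
Step 2: Water = 0.35 * 37 * 10
Step 3: Water = 129.5 mm

129.5


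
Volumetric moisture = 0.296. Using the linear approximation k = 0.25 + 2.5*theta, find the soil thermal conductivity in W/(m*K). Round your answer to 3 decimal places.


Step 1: k = 0.25 + 2.5 * theta
Step 2: k = 0.25 + 2.5 * 0.296
Step 3: k = 0.25 + 0.74
Step 4: k = 0.99 W/(m*K)

0.99


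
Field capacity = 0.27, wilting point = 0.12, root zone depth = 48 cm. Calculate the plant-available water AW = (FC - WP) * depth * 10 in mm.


Step 1: Available water = (FC - WP) * depth * 10
Step 2: AW = (0.27 - 0.12) * 48 * 10
Step 3: AW = 0.15 * 48 * 10
Step 4: AW = 72.0 mm

72.0


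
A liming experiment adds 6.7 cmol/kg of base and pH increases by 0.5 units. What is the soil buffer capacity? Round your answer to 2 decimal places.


Step 1: BC = change in base / change in pH
Step 2: BC = 6.7 / 0.5
Step 3: BC = 13.4 cmol/(kg*pH unit)

13.4


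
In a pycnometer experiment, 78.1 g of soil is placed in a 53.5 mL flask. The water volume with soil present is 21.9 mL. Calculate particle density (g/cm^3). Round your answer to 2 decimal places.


Step 1: Volume of solids = flask volume - water volume with soil
Step 2: V_solids = 53.5 - 21.9 = 31.6 mL
Step 3: Particle density = mass / V_solids = 78.1 / 31.6 = 2.47 g/cm^3

2.47


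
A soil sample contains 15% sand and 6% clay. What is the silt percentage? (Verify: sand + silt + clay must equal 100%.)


Step 1: sand + silt + clay = 100%
Step 2: silt = 100 - sand - clay
Step 3: silt = 100 - 15 - 6
Step 4: silt = 79%

79


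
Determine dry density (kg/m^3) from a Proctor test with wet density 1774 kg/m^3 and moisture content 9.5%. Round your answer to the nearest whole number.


Step 1: Dry density = wet density / (1 + w/100)
Step 2: Dry density = 1774 / (1 + 9.5/100)
Step 3: Dry density = 1774 / 1.095
Step 4: Dry density = 1620 kg/m^3

1620


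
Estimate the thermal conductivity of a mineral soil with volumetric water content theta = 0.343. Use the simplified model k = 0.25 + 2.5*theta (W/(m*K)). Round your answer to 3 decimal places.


Step 1: k = 0.25 + 2.5 * theta
Step 2: k = 0.25 + 2.5 * 0.343
Step 3: k = 0.25 + 0.858
Step 4: k = 1.108 W/(m*K)

1.108


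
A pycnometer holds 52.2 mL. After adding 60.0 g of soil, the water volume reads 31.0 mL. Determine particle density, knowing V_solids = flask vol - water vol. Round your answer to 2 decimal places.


Step 1: Volume of solids = flask volume - water volume with soil
Step 2: V_solids = 52.2 - 31.0 = 21.2 mL
Step 3: Particle density = mass / V_solids = 60.0 / 21.2 = 2.83 g/cm^3

2.83


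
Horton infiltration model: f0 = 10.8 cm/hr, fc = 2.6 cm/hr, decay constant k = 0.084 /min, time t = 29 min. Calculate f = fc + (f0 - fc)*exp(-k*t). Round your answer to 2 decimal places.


Step 1: f = fc + (f0 - fc) * exp(-k * t)
Step 2: exp(-0.084 * 29) = 0.08751
Step 3: f = 2.6 + (10.8 - 2.6) * 0.08751
Step 4: f = 2.6 + 8.2 * 0.08751
Step 5: f = 3.32 cm/hr

3.32


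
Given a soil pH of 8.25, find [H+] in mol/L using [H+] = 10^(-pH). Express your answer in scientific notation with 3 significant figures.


Step 1: [H+] = 10^(-pH)
Step 2: [H+] = 10^(-8.25)
Step 3: [H+] = 5.62e-09 mol/L

5.62e-09


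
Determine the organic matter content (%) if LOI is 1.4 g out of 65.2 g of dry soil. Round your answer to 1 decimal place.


Step 1: OM% = 100 * LOI / sample mass
Step 2: OM = 100 * 1.4 / 65.2
Step 3: OM = 2.1%

2.1


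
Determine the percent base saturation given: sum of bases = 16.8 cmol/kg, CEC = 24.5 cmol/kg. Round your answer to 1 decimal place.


Step 1: BS = 100 * (sum of bases) / CEC
Step 2: BS = 100 * 16.8 / 24.5
Step 3: BS = 68.6%

68.6


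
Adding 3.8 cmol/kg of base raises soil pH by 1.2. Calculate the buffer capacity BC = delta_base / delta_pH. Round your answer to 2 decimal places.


Step 1: BC = change in base / change in pH
Step 2: BC = 3.8 / 1.2
Step 3: BC = 3.17 cmol/(kg*pH unit)

3.17


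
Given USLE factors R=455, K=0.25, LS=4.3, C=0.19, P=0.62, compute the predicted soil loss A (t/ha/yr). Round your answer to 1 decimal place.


Step 1: A = R * K * LS * C * P
Step 2: R * K = 455 * 0.25 = 113.75
Step 3: (R*K) * LS = 113.75 * 4.3 = 489.125
Step 4: * C * P = 489.125 * 0.19 * 0.62 = 57.6
Step 5: A = 57.6 t/(ha*yr)

57.6


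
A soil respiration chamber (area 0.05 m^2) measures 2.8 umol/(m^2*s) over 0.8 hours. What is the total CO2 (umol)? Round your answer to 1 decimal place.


Step 1: Convert time to seconds: 0.8 hr * 3600 = 2880.0 s
Step 2: Total = flux * area * time_s
Step 3: Total = 2.8 * 0.05 * 2880.0
Step 4: Total = 403.2 umol

403.2


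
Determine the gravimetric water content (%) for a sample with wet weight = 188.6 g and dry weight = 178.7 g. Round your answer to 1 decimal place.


Step 1: Water mass = wet - dry = 188.6 - 178.7 = 9.9 g
Step 2: w = 100 * water mass / dry mass
Step 3: w = 100 * 9.9 / 178.7 = 5.5%

5.5


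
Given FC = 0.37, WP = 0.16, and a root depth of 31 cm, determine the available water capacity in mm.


Step 1: Available water = (FC - WP) * depth * 10
Step 2: AW = (0.37 - 0.16) * 31 * 10
Step 3: AW = 0.21 * 31 * 10
Step 4: AW = 65.1 mm

65.1


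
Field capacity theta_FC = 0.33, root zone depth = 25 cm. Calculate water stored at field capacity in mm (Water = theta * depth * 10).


Step 1: Water (mm) = theta_FC * depth (cm) * 10
Step 2: Water = 0.33 * 25 * 10
Step 3: Water = 82.5 mm

82.5


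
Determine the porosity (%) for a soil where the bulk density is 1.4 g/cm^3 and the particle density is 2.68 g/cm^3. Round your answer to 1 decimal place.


Step 1: Formula: n = 100 * (1 - BD / PD)
Step 2: n = 100 * (1 - 1.4 / 2.68)
Step 3: n = 100 * (1 - 0.52239)
Step 4: n = 47.8%

47.8


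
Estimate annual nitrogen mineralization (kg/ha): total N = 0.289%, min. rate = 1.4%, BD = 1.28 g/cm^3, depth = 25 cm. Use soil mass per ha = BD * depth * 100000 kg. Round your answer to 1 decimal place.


Step 1: Soil mass per ha = BD * depth * 100000 = 1.28 * 25 * 100000 = 3200000 kg
Step 2: Total N pool = soil mass * N%/100 = 3200000 * 0.289/100 = 9248.0 kg/ha
Step 3: N mineralized = N pool * rate%/100 = 9248.0 * 1.4/100 = 129.5 kg/ha/yr

129.5


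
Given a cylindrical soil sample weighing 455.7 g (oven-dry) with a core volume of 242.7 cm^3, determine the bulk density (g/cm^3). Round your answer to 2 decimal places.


Step 1: Identify the formula: BD = dry mass / volume
Step 2: Substitute values: BD = 455.7 / 242.7
Step 3: BD = 1.88 g/cm^3

1.88


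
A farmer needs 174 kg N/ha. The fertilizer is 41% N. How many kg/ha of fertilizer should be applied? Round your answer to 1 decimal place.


Step 1: Fertilizer rate = target N / (N content / 100)
Step 2: Rate = 174 / (41 / 100)
Step 3: Rate = 174 / 0.41
Step 4: Rate = 424.4 kg/ha

424.4


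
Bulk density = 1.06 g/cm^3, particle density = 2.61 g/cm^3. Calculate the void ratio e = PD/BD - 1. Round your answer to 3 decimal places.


Step 1: e = PD / BD - 1
Step 2: e = 2.61 / 1.06 - 1
Step 3: e = 2.46226 - 1
Step 4: e = 1.462

1.462


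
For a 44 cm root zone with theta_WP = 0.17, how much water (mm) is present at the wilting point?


Step 1: Water (mm) = theta_WP * depth * 10
Step 2: Water = 0.17 * 44 * 10
Step 3: Water = 74.8 mm

74.8


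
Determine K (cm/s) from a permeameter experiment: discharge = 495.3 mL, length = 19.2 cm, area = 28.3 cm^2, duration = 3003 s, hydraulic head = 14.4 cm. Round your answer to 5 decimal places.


Step 1: K = Q * L / (A * t * h)
Step 2: Numerator = 495.3 * 19.2 = 9509.76
Step 3: Denominator = 28.3 * 3003 * 14.4 = 1223782.56
Step 4: K = 9509.76 / 1223782.56 = 0.00777 cm/s

0.00777


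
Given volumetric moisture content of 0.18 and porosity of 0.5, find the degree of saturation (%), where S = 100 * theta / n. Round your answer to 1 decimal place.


Step 1: S = 100 * theta_v / n
Step 2: S = 100 * 0.18 / 0.5
Step 3: S = 36.0%

36.0


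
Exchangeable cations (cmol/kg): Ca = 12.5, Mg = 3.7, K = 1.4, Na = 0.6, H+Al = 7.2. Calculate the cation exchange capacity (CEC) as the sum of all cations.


Step 1: CEC = Ca + Mg + K + Na + (H+Al)
Step 2: CEC = 12.5 + 3.7 + 1.4 + 0.6 + 7.2
Step 3: CEC = 25.4 cmol/kg

25.4


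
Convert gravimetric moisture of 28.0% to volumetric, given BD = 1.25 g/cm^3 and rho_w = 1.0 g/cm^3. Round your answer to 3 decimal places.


Step 1: theta = (w / 100) * BD / rho_w
Step 2: theta = (28.0 / 100) * 1.25 / 1.0
Step 3: theta = 0.28 * 1.25
Step 4: theta = 0.35

0.35


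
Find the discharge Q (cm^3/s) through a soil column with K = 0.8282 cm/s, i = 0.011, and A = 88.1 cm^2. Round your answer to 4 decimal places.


Step 1: Apply Darcy's law: Q = K * i * A
Step 2: Q = 0.8282 * 0.011 * 88.1
Step 3: Q = 0.8026 cm^3/s

0.8026


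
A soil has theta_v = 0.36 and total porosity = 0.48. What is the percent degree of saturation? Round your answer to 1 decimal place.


Step 1: S = 100 * theta_v / n
Step 2: S = 100 * 0.36 / 0.48
Step 3: S = 75.0%

75.0


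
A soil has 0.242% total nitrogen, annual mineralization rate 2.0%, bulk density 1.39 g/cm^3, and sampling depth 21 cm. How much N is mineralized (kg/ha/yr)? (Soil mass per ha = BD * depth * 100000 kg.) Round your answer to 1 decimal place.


Step 1: Soil mass per ha = BD * depth * 100000 = 1.39 * 21 * 100000 = 2919000 kg
Step 2: Total N pool = soil mass * N%/100 = 2919000 * 0.242/100 = 7063.98 kg/ha
Step 3: N mineralized = N pool * rate%/100 = 7063.98 * 2.0/100 = 141.3 kg/ha/yr

141.3


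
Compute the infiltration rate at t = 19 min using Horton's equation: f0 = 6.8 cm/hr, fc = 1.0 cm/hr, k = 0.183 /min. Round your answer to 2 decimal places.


Step 1: f = fc + (f0 - fc) * exp(-k * t)
Step 2: exp(-0.183 * 19) = 0.0309
Step 3: f = 1.0 + (6.8 - 1.0) * 0.0309
Step 4: f = 1.0 + 5.8 * 0.0309
Step 5: f = 1.18 cm/hr

1.18
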